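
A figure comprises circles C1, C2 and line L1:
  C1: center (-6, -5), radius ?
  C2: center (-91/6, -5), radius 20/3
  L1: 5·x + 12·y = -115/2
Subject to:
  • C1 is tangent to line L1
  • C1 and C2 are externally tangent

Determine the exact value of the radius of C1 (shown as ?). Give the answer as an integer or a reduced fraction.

1. [C1‖L1]  r_C1² − 25/4 = 0  ⇒  r_C1 = 5/2 (r>0 drops 1)
2. [ext C1·C2]  r_C1² + (40/3)r_C1 − 475/12 = 0  ⇒  r_C1 = 5/2 (r>0 drops 1)

5/2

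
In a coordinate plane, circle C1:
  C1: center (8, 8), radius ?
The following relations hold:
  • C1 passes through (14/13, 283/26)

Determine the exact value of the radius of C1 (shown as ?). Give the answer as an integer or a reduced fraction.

15/2

1. [C1∋P]  r_C1² − 225/4 = 0  ⇒  r_C1 = 15/2 (r>0 drops 1)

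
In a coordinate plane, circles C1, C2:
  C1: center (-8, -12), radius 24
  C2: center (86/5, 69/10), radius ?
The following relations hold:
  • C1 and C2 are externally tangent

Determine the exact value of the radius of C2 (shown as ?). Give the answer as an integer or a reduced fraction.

15/2

1. [ext C1·C2]  r_C2² + 48r_C2 − 1665/4 = 0  ⇒  r_C2 = 15/2 (r>0 drops 1)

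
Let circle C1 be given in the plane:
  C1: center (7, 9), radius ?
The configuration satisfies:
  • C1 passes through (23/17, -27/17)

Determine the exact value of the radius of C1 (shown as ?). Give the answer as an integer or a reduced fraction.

12

1. [C1∋P]  r_C1² − 144 = 0  ⇒  r_C1 = 12 (r>0 drops 1)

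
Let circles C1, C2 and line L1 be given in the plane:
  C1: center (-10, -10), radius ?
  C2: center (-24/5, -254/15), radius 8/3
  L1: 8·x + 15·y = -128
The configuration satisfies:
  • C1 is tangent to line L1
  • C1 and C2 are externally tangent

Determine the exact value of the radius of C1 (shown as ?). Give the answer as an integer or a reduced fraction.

1. [C1‖L1]  r_C1² − 36 = 0  ⇒  r_C1 = 6 (r>0 drops 1)
2. [ext C1·C2]  r_C1² + (16/3)r_C1 − 68 = 0  ⇒  r_C1 = 6 (r>0 drops 1)

6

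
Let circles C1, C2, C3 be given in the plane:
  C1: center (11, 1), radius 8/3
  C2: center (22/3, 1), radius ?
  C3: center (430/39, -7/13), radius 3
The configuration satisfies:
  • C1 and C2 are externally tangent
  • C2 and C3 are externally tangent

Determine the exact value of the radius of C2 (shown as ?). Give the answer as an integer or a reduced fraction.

1. [ext C1·C2]  r_C2² + (16/3)r_C2 − 19/3 = 0  ⇒  r_C2 = 1 (r>0 drops 1)
2. [ext C2·C3]  r_C2² + 6r_C2 − 7 = 0  ⇒  r_C2 = 1 (r>0 drops 1)

1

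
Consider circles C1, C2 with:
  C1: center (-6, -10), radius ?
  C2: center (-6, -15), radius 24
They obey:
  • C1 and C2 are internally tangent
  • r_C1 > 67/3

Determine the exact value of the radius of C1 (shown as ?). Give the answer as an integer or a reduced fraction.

1. [int C1,C2]  r_C1² − 48r_C1 + 551 = 0  ⇒  r_C1 = 19 or 29
2. given r_C1 > 67/3: keep 29

29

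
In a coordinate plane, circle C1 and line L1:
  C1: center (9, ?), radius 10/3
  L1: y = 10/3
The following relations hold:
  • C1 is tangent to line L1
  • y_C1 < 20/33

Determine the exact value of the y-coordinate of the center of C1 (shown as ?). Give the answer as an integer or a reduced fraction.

1. [C1‖L1]  y_C1² − (20/3)y_C1 = 0  ⇒  y_C1 = 0 or 20/3
2. given y_C1 < 20/33: keep 0

0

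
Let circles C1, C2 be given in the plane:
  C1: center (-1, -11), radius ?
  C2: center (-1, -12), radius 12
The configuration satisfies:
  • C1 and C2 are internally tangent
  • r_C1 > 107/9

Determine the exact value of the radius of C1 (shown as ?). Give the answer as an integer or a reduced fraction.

13

1. [int C1,C2]  r_C1² − 24r_C1 + 143 = 0  ⇒  r_C1 = 11 or 13
2. given r_C1 > 107/9: keep 13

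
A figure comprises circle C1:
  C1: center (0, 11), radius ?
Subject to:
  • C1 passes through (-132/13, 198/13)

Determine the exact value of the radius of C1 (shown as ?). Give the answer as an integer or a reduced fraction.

1. [C1∋P]  r_C1² − 121 = 0  ⇒  r_C1 = 11 (r>0 drops 1)

11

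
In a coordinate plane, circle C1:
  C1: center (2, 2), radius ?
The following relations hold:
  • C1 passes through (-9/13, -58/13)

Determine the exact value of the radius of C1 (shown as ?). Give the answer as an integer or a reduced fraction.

1. [C1∋P]  r_C1² − 49 = 0  ⇒  r_C1 = 7 (r>0 drops 1)

7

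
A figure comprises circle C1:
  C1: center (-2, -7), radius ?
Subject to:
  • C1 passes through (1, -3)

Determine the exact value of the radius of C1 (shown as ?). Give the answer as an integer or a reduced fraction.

5

1. [C1∋P]  r_C1² − 25 = 0  ⇒  r_C1 = 5 (r>0 drops 1)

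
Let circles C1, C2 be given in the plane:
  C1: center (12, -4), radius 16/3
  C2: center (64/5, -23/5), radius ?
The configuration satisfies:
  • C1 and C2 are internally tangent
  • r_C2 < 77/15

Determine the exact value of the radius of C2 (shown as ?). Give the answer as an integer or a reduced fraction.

13/3

1. [int C1,C2]  r_C2² − (32/3)r_C2 + 247/9 = 0  ⇒  r_C2 = 13/3 or 19/3
2. given r_C2 < 77/15: keep 13/3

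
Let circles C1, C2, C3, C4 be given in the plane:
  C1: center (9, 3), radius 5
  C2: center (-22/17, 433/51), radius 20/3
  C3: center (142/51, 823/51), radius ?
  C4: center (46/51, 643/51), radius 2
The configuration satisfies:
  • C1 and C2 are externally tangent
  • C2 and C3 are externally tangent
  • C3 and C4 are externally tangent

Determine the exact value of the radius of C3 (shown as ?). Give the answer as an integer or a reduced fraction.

2

1. [ext C2·C3]  r_C3² + (40/3)r_C3 − 92/3 = 0  ⇒  r_C3 = 2 (r>0 drops 1)
2. [ext C3·C4]  r_C3² + 4r_C3 − 12 = 0  ⇒  r_C3 = 2 (r>0 drops 1)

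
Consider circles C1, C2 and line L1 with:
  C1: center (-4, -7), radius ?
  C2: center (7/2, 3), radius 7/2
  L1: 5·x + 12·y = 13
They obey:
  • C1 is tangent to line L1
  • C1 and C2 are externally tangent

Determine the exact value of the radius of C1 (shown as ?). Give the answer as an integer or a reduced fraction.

1. [C1‖L1]  r_C1² − 81 = 0  ⇒  r_C1 = 9 (r>0 drops 1)
2. [ext C1·C2]  r_C1² + 7r_C1 − 144 = 0  ⇒  r_C1 = 9 (r>0 drops 1)

9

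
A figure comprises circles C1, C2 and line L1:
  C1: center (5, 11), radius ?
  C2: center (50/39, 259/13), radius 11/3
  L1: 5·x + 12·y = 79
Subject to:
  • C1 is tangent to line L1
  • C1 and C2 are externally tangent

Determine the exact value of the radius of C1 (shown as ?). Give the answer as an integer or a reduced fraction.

1. [C1‖L1]  r_C1² − 36 = 0  ⇒  r_C1 = 6 (r>0 drops 1)
2. [ext C1·C2]  r_C1² + (22/3)r_C1 − 80 = 0  ⇒  r_C1 = 6 (r>0 drops 1)

6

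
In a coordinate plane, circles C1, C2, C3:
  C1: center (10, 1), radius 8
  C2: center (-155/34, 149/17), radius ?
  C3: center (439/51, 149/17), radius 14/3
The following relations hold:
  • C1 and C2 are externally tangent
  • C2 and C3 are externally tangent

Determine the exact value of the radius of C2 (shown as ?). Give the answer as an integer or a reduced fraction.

1. [ext C1·C2]  r_C2² + 16r_C2 − 833/4 = 0  ⇒  r_C2 = 17/2 (r>0 drops 1)
2. [ext C2·C3]  r_C2² + (28/3)r_C2 − 1819/12 = 0  ⇒  r_C2 = 17/2 (r>0 drops 1)

17/2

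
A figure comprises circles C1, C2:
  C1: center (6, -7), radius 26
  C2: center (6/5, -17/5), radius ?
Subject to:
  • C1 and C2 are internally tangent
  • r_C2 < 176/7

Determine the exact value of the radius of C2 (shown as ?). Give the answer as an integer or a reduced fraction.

1. [int C1,C2]  r_C2² − 52r_C2 + 640 = 0  ⇒  r_C2 = 20 or 32
2. given r_C2 < 176/7: keep 20

20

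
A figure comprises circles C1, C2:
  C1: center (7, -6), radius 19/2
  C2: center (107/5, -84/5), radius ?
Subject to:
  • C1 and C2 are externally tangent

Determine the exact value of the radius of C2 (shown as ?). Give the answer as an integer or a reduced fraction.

1. [ext C1·C2]  r_C2² + 19r_C2 − 935/4 = 0  ⇒  r_C2 = 17/2 (r>0 drops 1)

17/2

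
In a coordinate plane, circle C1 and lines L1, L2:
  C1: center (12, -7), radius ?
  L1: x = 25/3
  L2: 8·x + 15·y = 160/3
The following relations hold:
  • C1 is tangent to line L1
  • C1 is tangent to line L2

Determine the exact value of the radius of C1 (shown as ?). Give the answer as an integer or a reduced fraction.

11/3

1. [C1‖L1]  r_C1² − 121/9 = 0  ⇒  r_C1 = 11/3 (r>0 drops 1)
2. [C1‖L2]  r_C1² − 121/9 = 0  ⇒  r_C1 = 11/3 (r>0 drops 1)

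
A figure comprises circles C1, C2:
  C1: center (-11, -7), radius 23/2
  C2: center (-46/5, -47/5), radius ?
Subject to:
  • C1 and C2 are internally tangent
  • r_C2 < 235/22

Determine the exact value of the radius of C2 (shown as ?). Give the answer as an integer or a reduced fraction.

17/2

1. [int C1,C2]  r_C2² − 23r_C2 + 493/4 = 0  ⇒  r_C2 = 17/2 or 29/2
2. given r_C2 < 235/22: keep 17/2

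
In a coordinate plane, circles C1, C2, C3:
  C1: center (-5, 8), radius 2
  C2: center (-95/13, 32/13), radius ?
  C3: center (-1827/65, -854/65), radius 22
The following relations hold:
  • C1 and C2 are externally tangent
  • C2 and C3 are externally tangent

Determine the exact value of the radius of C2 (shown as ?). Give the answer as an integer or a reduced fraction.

4

1. [ext C1·C2]  r_C2² + 4r_C2 − 32 = 0  ⇒  r_C2 = 4 (r>0 drops 1)
2. [ext C2·C3]  r_C2² + 44r_C2 − 192 = 0  ⇒  r_C2 = 4 (r>0 drops 1)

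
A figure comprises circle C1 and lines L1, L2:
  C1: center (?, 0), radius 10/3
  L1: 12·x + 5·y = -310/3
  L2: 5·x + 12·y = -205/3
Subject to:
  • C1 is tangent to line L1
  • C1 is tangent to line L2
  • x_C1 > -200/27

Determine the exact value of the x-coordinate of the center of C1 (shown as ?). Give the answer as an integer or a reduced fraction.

1. [C1‖L1]  x_C1² + (155/9)x_C1 + 550/9 = 0  ⇒  x_C1 = -110/9 or -5
2. [C1‖L2]  x_C1² + (82/3)x_C1 + 335/3 = 0  ⇒  x_C1 = -67/3 or -5

-5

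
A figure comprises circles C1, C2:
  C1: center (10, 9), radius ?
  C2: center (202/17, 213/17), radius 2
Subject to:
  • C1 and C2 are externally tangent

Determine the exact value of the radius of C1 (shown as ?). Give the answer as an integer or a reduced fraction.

1. [ext C1·C2]  r_C1² + 4r_C1 − 12 = 0  ⇒  r_C1 = 2 (r>0 drops 1)

2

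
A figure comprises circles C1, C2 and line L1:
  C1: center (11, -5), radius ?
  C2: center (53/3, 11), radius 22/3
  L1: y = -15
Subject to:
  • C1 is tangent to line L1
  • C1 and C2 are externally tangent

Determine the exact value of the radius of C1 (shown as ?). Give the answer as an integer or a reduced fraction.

10

1. [C1‖L1]  r_C1² − 100 = 0  ⇒  r_C1 = 10 (r>0 drops 1)
2. [ext C1·C2]  r_C1² + (44/3)r_C1 − 740/3 = 0  ⇒  r_C1 = 10 (r>0 drops 1)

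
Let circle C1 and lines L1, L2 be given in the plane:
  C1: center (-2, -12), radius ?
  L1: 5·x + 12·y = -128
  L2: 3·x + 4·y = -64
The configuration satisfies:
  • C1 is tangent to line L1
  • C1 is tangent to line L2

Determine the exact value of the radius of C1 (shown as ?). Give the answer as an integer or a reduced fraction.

1. [C1‖L1]  r_C1² − 4 = 0  ⇒  r_C1 = 2 (r>0 drops 1)
2. [C1‖L2]  r_C1² − 4 = 0  ⇒  r_C1 = 2 (r>0 drops 1)

2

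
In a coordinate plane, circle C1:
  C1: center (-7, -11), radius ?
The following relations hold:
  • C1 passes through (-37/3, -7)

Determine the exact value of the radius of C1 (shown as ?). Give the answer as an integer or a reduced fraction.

20/3

1. [C1∋P]  r_C1² − 400/9 = 0  ⇒  r_C1 = 20/3 (r>0 drops 1)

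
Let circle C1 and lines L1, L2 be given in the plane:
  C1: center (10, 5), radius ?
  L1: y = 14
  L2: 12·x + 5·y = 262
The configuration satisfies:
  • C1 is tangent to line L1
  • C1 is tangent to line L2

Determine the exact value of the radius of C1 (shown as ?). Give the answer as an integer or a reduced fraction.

9

1. [C1‖L1]  r_C1² − 81 = 0  ⇒  r_C1 = 9 (r>0 drops 1)
2. [C1‖L2]  r_C1² − 81 = 0  ⇒  r_C1 = 9 (r>0 drops 1)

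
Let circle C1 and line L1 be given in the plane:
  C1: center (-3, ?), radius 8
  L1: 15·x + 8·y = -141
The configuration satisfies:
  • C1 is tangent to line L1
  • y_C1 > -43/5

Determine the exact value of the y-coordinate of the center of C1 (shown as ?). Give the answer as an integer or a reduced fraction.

5

1. [C1‖L1]  y_C1² + 24y_C1 − 145 = 0  ⇒  y_C1 = -29 or 5
2. given y_C1 > -43/5: keep 5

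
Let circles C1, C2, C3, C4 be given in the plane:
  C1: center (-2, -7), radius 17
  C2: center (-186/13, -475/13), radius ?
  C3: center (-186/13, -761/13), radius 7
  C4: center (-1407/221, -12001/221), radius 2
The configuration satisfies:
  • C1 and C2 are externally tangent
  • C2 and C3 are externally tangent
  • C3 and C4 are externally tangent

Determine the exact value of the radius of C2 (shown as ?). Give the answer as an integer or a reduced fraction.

1. [ext C1·C2]  r_C2² + 34r_C2 − 735 = 0  ⇒  r_C2 = 15 (r>0 drops 1)
2. [ext C2·C3]  r_C2² + 14r_C2 − 435 = 0  ⇒  r_C2 = 15 (r>0 drops 1)

15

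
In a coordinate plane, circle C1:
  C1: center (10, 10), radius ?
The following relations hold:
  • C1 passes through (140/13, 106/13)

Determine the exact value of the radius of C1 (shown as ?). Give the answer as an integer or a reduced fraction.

1. [C1∋P]  r_C1² − 4 = 0  ⇒  r_C1 = 2 (r>0 drops 1)

2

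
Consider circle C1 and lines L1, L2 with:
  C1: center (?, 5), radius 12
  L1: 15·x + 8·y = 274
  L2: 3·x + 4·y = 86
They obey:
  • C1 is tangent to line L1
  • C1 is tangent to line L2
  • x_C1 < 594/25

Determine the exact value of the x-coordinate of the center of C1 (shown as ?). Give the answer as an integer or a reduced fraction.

1. [C1‖L1]  x_C1² − (156/5)x_C1 + 292/5 = 0  ⇒  x_C1 = 2 or 146/5
2. [C1‖L2]  x_C1² − 44x_C1 + 84 = 0  ⇒  x_C1 = 2 or 42

2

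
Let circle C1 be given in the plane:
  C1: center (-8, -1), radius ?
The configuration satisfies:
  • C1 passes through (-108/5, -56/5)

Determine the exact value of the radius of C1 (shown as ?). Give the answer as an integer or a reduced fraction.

1. [C1∋P]  r_C1² − 289 = 0  ⇒  r_C1 = 17 (r>0 drops 1)

17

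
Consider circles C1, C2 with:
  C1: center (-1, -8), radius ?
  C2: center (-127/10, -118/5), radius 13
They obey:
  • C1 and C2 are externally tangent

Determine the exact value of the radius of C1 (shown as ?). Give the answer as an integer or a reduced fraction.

13/2

1. [ext C1·C2]  r_C1² + 26r_C1 − 845/4 = 0  ⇒  r_C1 = 13/2 (r>0 drops 1)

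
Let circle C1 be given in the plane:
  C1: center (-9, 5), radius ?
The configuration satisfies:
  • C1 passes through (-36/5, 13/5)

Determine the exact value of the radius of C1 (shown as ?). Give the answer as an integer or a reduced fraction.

1. [C1∋P]  r_C1² − 9 = 0  ⇒  r_C1 = 3 (r>0 drops 1)

3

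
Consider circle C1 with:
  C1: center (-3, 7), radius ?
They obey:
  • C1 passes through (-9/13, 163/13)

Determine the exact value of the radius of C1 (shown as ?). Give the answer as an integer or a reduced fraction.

6

1. [C1∋P]  r_C1² − 36 = 0  ⇒  r_C1 = 6 (r>0 drops 1)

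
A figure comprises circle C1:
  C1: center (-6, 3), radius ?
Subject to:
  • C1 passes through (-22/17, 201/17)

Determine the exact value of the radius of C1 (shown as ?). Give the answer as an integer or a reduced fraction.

1. [C1∋P]  r_C1² − 100 = 0  ⇒  r_C1 = 10 (r>0 drops 1)

10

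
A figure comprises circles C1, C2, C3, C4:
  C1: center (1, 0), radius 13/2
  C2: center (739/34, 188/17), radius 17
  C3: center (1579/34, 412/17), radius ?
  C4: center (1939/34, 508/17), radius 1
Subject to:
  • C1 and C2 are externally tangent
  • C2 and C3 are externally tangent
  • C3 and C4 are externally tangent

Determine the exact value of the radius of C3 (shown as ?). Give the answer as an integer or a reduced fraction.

11

1. [ext C2·C3]  r_C3² + 34r_C3 − 495 = 0  ⇒  r_C3 = 11 (r>0 drops 1)
2. [ext C3·C4]  r_C3² + 2r_C3 − 143 = 0  ⇒  r_C3 = 11 (r>0 drops 1)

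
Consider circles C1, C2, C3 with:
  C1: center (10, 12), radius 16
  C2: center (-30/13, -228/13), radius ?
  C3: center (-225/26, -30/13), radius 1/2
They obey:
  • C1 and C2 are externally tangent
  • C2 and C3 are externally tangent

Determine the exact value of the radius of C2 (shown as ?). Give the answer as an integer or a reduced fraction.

1. [ext C1·C2]  r_C2² + 32r_C2 − 768 = 0  ⇒  r_C2 = 16 (r>0 drops 1)
2. [ext C2·C3]  r_C2² + 1r_C2 − 272 = 0  ⇒  r_C2 = 16 (r>0 drops 1)

16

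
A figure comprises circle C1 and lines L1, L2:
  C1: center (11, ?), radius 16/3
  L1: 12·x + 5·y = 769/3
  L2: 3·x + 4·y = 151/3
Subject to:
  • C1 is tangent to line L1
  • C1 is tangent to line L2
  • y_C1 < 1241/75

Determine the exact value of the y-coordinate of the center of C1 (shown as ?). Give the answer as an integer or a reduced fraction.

1. [C1‖L1]  y_C1² − (746/15)y_C1 + 6391/15 = 0  ⇒  y_C1 = 11 or 581/15
2. [C1‖L2]  y_C1² − (26/3)y_C1 − 77/3 = 0  ⇒  y_C1 = -7/3 or 11

11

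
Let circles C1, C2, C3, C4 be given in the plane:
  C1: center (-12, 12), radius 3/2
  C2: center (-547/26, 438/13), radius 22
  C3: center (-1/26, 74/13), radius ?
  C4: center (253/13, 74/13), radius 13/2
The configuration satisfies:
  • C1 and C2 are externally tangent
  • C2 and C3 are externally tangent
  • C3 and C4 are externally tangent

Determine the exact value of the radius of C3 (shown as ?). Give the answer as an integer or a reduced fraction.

1. [ext C2·C3]  r_C3² + 44r_C3 − 741 = 0  ⇒  r_C3 = 13 (r>0 drops 1)
2. [ext C3·C4]  r_C3² + 13r_C3 − 338 = 0  ⇒  r_C3 = 13 (r>0 drops 1)

13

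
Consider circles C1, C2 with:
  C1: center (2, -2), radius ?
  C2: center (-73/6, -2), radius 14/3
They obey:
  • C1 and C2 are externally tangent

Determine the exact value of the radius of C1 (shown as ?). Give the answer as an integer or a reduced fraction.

1. [ext C1·C2]  r_C1² + (28/3)r_C1 − 2147/12 = 0  ⇒  r_C1 = 19/2 (r>0 drops 1)

19/2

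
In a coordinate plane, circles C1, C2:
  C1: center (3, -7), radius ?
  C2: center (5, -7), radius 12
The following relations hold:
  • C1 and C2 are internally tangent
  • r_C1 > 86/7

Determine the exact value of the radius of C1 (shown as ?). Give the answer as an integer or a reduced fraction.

14

1. [int C1,C2]  r_C1² − 24r_C1 + 140 = 0  ⇒  r_C1 = 10 or 14
2. given r_C1 > 86/7: keep 14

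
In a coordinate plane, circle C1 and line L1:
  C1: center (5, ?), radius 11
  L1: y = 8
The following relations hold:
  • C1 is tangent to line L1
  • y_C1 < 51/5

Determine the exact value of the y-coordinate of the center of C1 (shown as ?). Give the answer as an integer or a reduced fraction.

1. [C1‖L1]  y_C1² − 16y_C1 − 57 = 0  ⇒  y_C1 = -3 or 19
2. given y_C1 < 51/5: keep -3

-3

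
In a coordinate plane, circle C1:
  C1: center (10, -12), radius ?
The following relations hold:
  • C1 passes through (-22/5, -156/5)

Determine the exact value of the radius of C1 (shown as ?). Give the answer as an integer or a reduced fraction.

24

1. [C1∋P]  r_C1² − 576 = 0  ⇒  r_C1 = 24 (r>0 drops 1)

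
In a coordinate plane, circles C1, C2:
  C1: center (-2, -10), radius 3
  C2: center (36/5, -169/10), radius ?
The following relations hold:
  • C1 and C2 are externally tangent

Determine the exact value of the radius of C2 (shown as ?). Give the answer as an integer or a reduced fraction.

1. [ext C1·C2]  r_C2² + 6r_C2 − 493/4 = 0  ⇒  r_C2 = 17/2 (r>0 drops 1)

17/2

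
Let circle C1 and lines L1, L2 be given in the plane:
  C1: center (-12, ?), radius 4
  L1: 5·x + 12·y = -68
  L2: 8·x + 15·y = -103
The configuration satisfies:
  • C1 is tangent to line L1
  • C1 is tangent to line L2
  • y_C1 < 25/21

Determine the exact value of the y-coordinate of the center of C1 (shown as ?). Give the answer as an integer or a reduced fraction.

-5

1. [C1‖L1]  y_C1² + (4/3)y_C1 − 55/3 = 0  ⇒  y_C1 = -5 or 11/3
2. [C1‖L2]  y_C1² + (14/15)y_C1 − 61/3 = 0  ⇒  y_C1 = -5 or 61/15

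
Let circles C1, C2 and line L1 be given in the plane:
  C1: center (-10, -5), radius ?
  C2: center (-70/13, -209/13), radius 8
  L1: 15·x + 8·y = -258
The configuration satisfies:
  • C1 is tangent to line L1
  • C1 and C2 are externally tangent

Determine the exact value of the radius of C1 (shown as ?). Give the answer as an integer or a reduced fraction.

4

1. [C1‖L1]  r_C1² − 16 = 0  ⇒  r_C1 = 4 (r>0 drops 1)
2. [ext C1·C2]  r_C1² + 16r_C1 − 80 = 0  ⇒  r_C1 = 4 (r>0 drops 1)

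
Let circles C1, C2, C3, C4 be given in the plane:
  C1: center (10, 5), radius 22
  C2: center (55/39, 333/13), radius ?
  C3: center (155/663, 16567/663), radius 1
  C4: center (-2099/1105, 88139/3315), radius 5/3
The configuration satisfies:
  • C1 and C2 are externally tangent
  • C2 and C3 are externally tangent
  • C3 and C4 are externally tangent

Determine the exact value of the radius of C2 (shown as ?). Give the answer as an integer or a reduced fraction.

1/3

1. [ext C1·C2]  r_C2² + 44r_C2 − 133/9 = 0  ⇒  r_C2 = 1/3 (r>0 drops 1)
2. [ext C2·C3]  r_C2² + 2r_C2 − 7/9 = 0  ⇒  r_C2 = 1/3 (r>0 drops 1)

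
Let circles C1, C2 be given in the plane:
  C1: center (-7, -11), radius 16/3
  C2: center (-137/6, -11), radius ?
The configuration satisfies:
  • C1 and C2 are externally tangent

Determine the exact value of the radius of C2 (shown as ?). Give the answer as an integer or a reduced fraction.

21/2

1. [ext C1·C2]  r_C2² + (32/3)r_C2 − 889/4 = 0  ⇒  r_C2 = 21/2 (r>0 drops 1)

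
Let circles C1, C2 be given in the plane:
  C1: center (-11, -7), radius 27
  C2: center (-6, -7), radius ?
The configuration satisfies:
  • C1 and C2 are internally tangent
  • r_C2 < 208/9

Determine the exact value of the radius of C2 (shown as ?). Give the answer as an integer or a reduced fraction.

22

1. [int C1,C2]  r_C2² − 54r_C2 + 704 = 0  ⇒  r_C2 = 22 or 32
2. given r_C2 < 208/9: keep 22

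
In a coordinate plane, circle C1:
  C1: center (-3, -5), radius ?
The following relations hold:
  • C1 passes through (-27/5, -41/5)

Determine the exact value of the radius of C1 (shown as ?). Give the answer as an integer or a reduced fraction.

1. [C1∋P]  r_C1² − 16 = 0  ⇒  r_C1 = 4 (r>0 drops 1)

4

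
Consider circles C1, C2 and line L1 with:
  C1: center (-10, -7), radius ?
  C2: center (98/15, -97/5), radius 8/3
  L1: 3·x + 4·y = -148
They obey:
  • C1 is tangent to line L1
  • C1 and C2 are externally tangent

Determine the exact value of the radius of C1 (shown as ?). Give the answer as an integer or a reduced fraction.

1. [C1‖L1]  r_C1² − 324 = 0  ⇒  r_C1 = 18 (r>0 drops 1)
2. [ext C1·C2]  r_C1² + (16/3)r_C1 − 420 = 0  ⇒  r_C1 = 18 (r>0 drops 1)

18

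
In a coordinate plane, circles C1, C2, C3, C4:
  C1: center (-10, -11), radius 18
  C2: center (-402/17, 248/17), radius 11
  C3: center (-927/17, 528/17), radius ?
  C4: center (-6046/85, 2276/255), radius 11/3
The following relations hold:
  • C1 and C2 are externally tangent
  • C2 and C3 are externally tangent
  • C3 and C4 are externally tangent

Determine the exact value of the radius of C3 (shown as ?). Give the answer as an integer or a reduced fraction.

1. [ext C2·C3]  r_C3² + 22r_C3 − 1104 = 0  ⇒  r_C3 = 24 (r>0 drops 1)
2. [ext C3·C4]  r_C3² + (22/3)r_C3 − 752 = 0  ⇒  r_C3 = 24 (r>0 drops 1)

24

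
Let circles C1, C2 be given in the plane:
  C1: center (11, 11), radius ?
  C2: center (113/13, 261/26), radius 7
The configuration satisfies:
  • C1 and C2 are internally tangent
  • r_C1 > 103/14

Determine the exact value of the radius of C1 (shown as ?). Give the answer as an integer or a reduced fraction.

1. [int C1,C2]  r_C1² − 14r_C1 + 171/4 = 0  ⇒  r_C1 = 9/2 or 19/2
2. given r_C1 > 103/14: keep 19/2

19/2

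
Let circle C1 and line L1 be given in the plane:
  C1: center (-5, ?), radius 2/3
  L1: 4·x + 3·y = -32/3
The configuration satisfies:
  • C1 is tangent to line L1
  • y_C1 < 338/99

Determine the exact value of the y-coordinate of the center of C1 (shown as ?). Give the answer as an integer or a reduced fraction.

2

1. [C1‖L1]  y_C1² − (56/9)y_C1 + 76/9 = 0  ⇒  y_C1 = 2 or 38/9
2. given y_C1 < 338/99: keep 2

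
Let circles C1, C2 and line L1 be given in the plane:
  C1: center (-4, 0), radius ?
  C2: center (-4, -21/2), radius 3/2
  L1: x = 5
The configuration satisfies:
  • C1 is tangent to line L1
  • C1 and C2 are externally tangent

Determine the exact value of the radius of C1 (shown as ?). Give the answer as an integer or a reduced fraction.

1. [C1‖L1]  r_C1² − 81 = 0  ⇒  r_C1 = 9 (r>0 drops 1)
2. [ext C1·C2]  r_C1² + 3r_C1 − 108 = 0  ⇒  r_C1 = 9 (r>0 drops 1)

9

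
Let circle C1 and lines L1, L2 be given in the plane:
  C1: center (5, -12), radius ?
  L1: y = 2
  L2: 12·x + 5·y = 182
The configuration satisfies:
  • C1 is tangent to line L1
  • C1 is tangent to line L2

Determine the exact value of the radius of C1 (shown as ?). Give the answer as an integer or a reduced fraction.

1. [C1‖L1]  r_C1² − 196 = 0  ⇒  r_C1 = 14 (r>0 drops 1)
2. [C1‖L2]  r_C1² − 196 = 0  ⇒  r_C1 = 14 (r>0 drops 1)

14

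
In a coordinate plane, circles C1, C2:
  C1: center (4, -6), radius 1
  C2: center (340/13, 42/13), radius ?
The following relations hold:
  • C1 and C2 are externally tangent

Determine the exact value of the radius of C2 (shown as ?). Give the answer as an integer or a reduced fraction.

1. [ext C1·C2]  r_C2² + 2r_C2 − 575 = 0  ⇒  r_C2 = 23 (r>0 drops 1)

23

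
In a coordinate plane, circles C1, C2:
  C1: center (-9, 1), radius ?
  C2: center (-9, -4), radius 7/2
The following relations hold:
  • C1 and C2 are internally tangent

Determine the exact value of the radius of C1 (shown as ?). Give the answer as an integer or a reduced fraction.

17/2

1. [int C1,C2]  r_C1² − 7r_C1 − 51/4 = 0  ⇒  r_C1 = 17/2 (r>0 drops 1)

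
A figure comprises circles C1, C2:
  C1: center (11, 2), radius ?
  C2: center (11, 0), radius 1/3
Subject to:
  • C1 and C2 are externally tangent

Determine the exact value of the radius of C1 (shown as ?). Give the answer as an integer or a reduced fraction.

5/3

1. [ext C1·C2]  r_C1² + (2/3)r_C1 − 35/9 = 0  ⇒  r_C1 = 5/3 (r>0 drops 1)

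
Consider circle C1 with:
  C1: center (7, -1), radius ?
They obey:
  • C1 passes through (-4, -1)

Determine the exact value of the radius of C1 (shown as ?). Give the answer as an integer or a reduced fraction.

11

1. [C1∋P]  r_C1² − 121 = 0  ⇒  r_C1 = 11 (r>0 drops 1)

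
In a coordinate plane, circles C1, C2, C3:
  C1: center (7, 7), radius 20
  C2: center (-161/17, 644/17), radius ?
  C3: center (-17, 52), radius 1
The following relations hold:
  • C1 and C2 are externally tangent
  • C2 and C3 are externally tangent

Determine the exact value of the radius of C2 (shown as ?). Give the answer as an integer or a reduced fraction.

15

1. [ext C1·C2]  r_C2² + 40r_C2 − 825 = 0  ⇒  r_C2 = 15 (r>0 drops 1)
2. [ext C2·C3]  r_C2² + 2r_C2 − 255 = 0  ⇒  r_C2 = 15 (r>0 drops 1)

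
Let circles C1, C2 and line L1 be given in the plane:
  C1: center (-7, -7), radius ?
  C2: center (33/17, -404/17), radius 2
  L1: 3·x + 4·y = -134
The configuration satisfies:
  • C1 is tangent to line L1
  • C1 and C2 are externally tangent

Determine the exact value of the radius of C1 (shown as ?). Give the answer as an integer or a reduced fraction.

1. [C1‖L1]  r_C1² − 289 = 0  ⇒  r_C1 = 17 (r>0 drops 1)
2. [ext C1·C2]  r_C1² + 4r_C1 − 357 = 0  ⇒  r_C1 = 17 (r>0 drops 1)

17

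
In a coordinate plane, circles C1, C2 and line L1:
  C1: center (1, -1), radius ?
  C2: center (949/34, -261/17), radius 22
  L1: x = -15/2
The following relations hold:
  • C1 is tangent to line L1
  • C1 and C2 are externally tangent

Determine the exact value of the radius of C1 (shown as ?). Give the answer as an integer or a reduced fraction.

17/2

1. [C1‖L1]  r_C1² − 289/4 = 0  ⇒  r_C1 = 17/2 (r>0 drops 1)
2. [ext C1·C2]  r_C1² + 44r_C1 − 1785/4 = 0  ⇒  r_C1 = 17/2 (r>0 drops 1)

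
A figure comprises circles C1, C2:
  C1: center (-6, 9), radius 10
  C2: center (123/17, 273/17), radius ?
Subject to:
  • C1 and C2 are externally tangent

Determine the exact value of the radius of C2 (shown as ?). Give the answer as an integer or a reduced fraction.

1. [ext C1·C2]  r_C2² + 20r_C2 − 125 = 0  ⇒  r_C2 = 5 (r>0 drops 1)

5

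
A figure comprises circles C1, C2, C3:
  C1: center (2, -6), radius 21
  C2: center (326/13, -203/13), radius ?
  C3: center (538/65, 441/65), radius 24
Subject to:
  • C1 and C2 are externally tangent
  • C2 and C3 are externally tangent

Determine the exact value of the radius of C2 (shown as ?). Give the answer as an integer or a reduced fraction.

1. [ext C1·C2]  r_C2² + 42r_C2 − 184 = 0  ⇒  r_C2 = 4 (r>0 drops 1)
2. [ext C2·C3]  r_C2² + 48r_C2 − 208 = 0  ⇒  r_C2 = 4 (r>0 drops 1)

4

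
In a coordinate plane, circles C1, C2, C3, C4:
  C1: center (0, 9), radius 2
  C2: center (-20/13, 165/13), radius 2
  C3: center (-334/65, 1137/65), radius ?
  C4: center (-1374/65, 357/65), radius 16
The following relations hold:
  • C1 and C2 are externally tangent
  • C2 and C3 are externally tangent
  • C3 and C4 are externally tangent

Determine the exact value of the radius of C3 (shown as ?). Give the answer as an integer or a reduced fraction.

4

1. [ext C2·C3]  r_C3² + 4r_C3 − 32 = 0  ⇒  r_C3 = 4 (r>0 drops 1)
2. [ext C3·C4]  r_C3² + 32r_C3 − 144 = 0  ⇒  r_C3 = 4 (r>0 drops 1)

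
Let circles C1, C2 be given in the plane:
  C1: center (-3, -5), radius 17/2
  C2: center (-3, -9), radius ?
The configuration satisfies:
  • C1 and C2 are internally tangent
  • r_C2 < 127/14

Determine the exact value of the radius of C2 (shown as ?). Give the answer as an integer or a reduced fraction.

9/2

1. [int C1,C2]  r_C2² − 17r_C2 + 225/4 = 0  ⇒  r_C2 = 9/2 or 25/2
2. given r_C2 < 127/14: keep 9/2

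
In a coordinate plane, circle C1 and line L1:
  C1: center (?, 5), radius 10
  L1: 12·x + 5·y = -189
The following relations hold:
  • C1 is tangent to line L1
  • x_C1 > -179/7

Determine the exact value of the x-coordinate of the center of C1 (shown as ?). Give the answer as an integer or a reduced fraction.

-7

1. [C1‖L1]  x_C1² + (107/3)x_C1 + 602/3 = 0  ⇒  x_C1 = -86/3 or -7
2. given x_C1 > -179/7: keep -7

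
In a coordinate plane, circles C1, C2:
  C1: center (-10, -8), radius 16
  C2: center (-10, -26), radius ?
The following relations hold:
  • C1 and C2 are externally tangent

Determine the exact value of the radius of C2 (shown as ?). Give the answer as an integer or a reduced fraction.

2

1. [ext C1·C2]  r_C2² + 32r_C2 − 68 = 0  ⇒  r_C2 = 2 (r>0 drops 1)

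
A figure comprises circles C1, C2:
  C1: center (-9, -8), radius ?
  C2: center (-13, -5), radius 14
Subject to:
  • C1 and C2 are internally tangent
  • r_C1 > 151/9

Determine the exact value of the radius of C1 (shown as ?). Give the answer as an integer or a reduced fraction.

1. [int C1,C2]  r_C1² − 28r_C1 + 171 = 0  ⇒  r_C1 = 9 or 19
2. given r_C1 > 151/9: keep 19

19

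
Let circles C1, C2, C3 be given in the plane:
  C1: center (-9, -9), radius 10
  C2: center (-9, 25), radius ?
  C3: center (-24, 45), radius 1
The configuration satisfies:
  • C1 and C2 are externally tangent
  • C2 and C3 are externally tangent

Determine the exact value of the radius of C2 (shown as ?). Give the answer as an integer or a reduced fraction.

24

1. [ext C1·C2]  r_C2² + 20r_C2 − 1056 = 0  ⇒  r_C2 = 24 (r>0 drops 1)
2. [ext C2·C3]  r_C2² + 2r_C2 − 624 = 0  ⇒  r_C2 = 24 (r>0 drops 1)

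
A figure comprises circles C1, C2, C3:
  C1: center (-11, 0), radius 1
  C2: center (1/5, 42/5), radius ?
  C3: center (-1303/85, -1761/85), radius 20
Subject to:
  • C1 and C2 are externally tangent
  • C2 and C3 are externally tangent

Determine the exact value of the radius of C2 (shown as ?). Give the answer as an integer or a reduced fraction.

1. [ext C1·C2]  r_C2² + 2r_C2 − 195 = 0  ⇒  r_C2 = 13 (r>0 drops 1)
2. [ext C2·C3]  r_C2² + 40r_C2 − 689 = 0  ⇒  r_C2 = 13 (r>0 drops 1)

13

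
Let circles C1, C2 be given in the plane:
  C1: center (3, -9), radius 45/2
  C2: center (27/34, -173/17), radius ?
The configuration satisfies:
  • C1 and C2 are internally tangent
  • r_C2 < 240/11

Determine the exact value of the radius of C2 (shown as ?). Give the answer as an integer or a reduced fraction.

1. [int C1,C2]  r_C2² − 45r_C2 + 500 = 0  ⇒  r_C2 = 20 or 25
2. given r_C2 < 240/11: keep 20

20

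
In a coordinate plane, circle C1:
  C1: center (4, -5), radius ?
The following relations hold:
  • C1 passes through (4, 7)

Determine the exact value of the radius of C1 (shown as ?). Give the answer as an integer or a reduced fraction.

12

1. [C1∋P]  r_C1² − 144 = 0  ⇒  r_C1 = 12 (r>0 drops 1)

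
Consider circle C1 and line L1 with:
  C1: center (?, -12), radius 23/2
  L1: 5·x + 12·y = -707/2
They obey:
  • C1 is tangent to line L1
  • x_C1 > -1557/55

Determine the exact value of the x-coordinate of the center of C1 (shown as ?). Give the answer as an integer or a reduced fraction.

-12

1. [C1‖L1]  x_C1² + (419/5)x_C1 + 4308/5 = 0  ⇒  x_C1 = -359/5 or -12
2. given x_C1 > -1557/55: keep -12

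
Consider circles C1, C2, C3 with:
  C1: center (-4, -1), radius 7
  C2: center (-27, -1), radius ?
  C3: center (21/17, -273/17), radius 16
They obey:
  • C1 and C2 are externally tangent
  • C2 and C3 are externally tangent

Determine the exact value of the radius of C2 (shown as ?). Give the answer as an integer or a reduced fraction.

1. [ext C1·C2]  r_C2² + 14r_C2 − 480 = 0  ⇒  r_C2 = 16 (r>0 drops 1)
2. [ext C2·C3]  r_C2² + 32r_C2 − 768 = 0  ⇒  r_C2 = 16 (r>0 drops 1)

16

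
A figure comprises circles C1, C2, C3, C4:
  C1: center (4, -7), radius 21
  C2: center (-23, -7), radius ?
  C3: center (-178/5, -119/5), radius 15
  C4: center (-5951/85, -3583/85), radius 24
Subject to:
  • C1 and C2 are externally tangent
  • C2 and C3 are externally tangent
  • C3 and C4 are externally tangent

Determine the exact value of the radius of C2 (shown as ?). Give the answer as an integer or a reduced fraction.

1. [ext C1·C2]  r_C2² + 42r_C2 − 288 = 0  ⇒  r_C2 = 6 (r>0 drops 1)
2. [ext C2·C3]  r_C2² + 30r_C2 − 216 = 0  ⇒  r_C2 = 6 (r>0 drops 1)

6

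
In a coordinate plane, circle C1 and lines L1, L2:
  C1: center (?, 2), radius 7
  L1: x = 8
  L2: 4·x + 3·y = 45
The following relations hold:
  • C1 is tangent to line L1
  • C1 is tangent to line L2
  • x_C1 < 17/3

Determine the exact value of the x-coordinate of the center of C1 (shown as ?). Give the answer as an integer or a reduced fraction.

1

1. [C1‖L1]  x_C1² − 16x_C1 + 15 = 0  ⇒  x_C1 = 1 or 15
2. [C1‖L2]  x_C1² − (39/2)x_C1 + 37/2 = 0  ⇒  x_C1 = 1 or 37/2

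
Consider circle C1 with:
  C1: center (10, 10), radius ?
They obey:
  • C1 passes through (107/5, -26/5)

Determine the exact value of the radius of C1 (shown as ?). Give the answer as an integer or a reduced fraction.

1. [C1∋P]  r_C1² − 361 = 0  ⇒  r_C1 = 19 (r>0 drops 1)

19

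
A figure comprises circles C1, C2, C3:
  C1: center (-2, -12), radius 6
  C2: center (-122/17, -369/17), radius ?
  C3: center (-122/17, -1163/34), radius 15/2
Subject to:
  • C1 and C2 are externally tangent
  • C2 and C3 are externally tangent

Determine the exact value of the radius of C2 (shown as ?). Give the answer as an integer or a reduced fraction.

5

1. [ext C1·C2]  r_C2² + 12r_C2 − 85 = 0  ⇒  r_C2 = 5 (r>0 drops 1)
2. [ext C2·C3]  r_C2² + 15r_C2 − 100 = 0  ⇒  r_C2 = 5 (r>0 drops 1)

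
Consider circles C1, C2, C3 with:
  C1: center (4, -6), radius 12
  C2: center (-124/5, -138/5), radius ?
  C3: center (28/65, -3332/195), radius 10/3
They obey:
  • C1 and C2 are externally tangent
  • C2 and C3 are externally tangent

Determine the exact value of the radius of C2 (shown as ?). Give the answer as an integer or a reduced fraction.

24

1. [ext C1·C2]  r_C2² + 24r_C2 − 1152 = 0  ⇒  r_C2 = 24 (r>0 drops 1)
2. [ext C2·C3]  r_C2² + (20/3)r_C2 − 736 = 0  ⇒  r_C2 = 24 (r>0 drops 1)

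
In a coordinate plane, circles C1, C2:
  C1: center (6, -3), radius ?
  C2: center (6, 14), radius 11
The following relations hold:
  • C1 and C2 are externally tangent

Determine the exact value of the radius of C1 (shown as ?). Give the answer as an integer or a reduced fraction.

1. [ext C1·C2]  r_C1² + 22r_C1 − 168 = 0  ⇒  r_C1 = 6 (r>0 drops 1)

6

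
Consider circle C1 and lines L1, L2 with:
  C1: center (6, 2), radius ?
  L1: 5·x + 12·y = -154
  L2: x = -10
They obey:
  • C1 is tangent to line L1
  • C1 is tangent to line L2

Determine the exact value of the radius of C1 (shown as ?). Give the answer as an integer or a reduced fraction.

1. [C1‖L1]  r_C1² − 256 = 0  ⇒  r_C1 = 16 (r>0 drops 1)
2. [C1‖L2]  r_C1² − 256 = 0  ⇒  r_C1 = 16 (r>0 drops 1)

16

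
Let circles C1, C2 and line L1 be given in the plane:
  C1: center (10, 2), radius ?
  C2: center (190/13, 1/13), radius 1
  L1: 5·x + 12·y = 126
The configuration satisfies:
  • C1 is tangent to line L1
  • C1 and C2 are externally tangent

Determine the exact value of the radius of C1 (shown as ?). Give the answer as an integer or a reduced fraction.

4

1. [C1‖L1]  r_C1² − 16 = 0  ⇒  r_C1 = 4 (r>0 drops 1)
2. [ext C1·C2]  r_C1² + 2r_C1 − 24 = 0  ⇒  r_C1 = 4 (r>0 drops 1)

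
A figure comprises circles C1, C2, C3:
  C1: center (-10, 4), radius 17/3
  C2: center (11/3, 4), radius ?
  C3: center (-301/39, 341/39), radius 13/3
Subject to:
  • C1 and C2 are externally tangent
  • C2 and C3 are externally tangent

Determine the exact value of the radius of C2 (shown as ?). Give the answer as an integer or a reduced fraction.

8

1. [ext C1·C2]  r_C2² + (34/3)r_C2 − 464/3 = 0  ⇒  r_C2 = 8 (r>0 drops 1)
2. [ext C2·C3]  r_C2² + (26/3)r_C2 − 400/3 = 0  ⇒  r_C2 = 8 (r>0 drops 1)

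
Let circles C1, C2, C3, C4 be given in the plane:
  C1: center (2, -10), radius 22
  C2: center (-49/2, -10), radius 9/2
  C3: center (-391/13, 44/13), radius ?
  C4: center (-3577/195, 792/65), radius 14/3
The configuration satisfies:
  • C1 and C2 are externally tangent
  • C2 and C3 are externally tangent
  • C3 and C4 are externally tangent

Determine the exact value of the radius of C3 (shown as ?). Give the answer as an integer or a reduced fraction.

10

1. [ext C2·C3]  r_C3² + 9r_C3 − 190 = 0  ⇒  r_C3 = 10 (r>0 drops 1)
2. [ext C3·C4]  r_C3² + (28/3)r_C3 − 580/3 = 0  ⇒  r_C3 = 10 (r>0 drops 1)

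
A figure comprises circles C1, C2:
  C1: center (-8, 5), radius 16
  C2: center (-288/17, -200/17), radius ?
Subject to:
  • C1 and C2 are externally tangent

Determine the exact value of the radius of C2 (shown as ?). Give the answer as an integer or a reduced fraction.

3

1. [ext C1·C2]  r_C2² + 32r_C2 − 105 = 0  ⇒  r_C2 = 3 (r>0 drops 1)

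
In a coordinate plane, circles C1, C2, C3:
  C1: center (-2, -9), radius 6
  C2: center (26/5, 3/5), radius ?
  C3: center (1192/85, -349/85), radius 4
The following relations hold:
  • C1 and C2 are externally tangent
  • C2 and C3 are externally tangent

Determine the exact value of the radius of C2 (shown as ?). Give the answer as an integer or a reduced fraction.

6

1. [ext C1·C2]  r_C2² + 12r_C2 − 108 = 0  ⇒  r_C2 = 6 (r>0 drops 1)
2. [ext C2·C3]  r_C2² + 8r_C2 − 84 = 0  ⇒  r_C2 = 6 (r>0 drops 1)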